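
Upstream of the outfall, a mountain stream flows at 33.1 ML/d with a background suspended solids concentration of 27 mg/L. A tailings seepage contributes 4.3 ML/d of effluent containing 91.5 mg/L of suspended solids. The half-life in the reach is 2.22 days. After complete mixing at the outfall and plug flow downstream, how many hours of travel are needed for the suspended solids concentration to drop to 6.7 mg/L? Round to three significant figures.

After mixing, C = (33.10·27.00 + 4.300·91.50) / 37.40 = 1287/37.40 = 34.42 mg/L.
Half-life 2.22 d → k = ln 2 / 2.22 = 0.3122 d⁻¹.
34.42·exp(−k·t) = 6.7 → t = ln(34.42/6.7)/k = 452800 s = 125.8 h.

126 h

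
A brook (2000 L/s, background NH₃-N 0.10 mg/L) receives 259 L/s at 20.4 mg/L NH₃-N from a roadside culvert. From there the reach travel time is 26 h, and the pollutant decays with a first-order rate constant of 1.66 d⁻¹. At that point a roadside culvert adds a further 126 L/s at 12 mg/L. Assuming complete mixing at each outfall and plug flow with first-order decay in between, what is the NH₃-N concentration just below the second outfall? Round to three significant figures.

Flow-weighted average: C = (2000·0.1000 + 259.0·20.40) / 2259 = 5484/2259 = 2.427 mg/L; combined flow 2259 L/s.
First-order decay: C = 2.427·exp(−k·t) = 2.427·0.1656 = 0.4019 mg/L.
Second outfall: C = (2259·0.4019 + 126.0·12.00)/2385 = 1.015 mg/L.

1.01 mg/L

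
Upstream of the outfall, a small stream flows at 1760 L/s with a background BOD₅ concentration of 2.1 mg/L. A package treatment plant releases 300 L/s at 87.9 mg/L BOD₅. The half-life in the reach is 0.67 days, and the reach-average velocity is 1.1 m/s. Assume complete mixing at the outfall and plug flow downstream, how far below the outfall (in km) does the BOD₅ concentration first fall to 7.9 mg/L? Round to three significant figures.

Mixed concentration C = ΣQC/ΣQ = (1760·2.100 + 300.0·87.90) / 2060 = 30070/2060 = 14.60 mg/L.
Half-life 0.67 d → k = ln 2 / 0.67 = 1.035 d⁻¹.
Set 14.60·exp(−k·t) = 7.9 → t = ln(14.60/7.9)/k = 51260 s = 14.24 h.
Distance = v·t = 1.1·51260 = 56390 m = 56.39 km.

56.4 km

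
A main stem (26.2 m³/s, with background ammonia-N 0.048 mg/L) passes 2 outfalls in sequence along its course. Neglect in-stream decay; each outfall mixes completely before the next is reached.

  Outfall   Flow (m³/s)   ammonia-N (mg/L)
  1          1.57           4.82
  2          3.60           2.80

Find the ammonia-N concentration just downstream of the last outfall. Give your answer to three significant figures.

After outfall 1: Q = 26.20 + 1.570 = 27.77 m³/s; C = (26.20·0.04800 + 1.570·4.820)/27.77 = 0.3178 mg/L.
After outfall 2: Q = 27.77 + 3.600 = 31.37 m³/s; C = (27.77·0.3178 + 3.600·2.800)/31.37 = 0.6026 mg/L.

0.603 mg/L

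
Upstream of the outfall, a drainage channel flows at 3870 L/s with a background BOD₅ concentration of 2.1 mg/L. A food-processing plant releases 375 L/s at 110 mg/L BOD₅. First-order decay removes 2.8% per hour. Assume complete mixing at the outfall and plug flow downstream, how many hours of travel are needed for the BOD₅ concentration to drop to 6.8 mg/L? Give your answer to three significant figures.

Mixed concentration C = ΣQC/ΣQ = (3870·2.100 + 375.0·110.0) / 4245 = 49380/4245 = 11.63 mg/L.
2.8%/h lost → k = −ln(1 − 0.028) = 0.02840 h⁻¹.
11.63·exp(−k·t) = 6.8 → t = ln(11.63/6.8)/k = 68050 s = 18.90 h.

18.9 h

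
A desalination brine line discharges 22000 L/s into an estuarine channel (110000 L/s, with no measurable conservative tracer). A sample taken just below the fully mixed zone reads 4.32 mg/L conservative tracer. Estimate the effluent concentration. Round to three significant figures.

25.9 mg/L

Mass balance: 110000·0 + 22000·Cₑ = 132000·4.320
→ Cₑ = (132000·4.320 − 110000·0) / 22000 = 25.92 mg/L.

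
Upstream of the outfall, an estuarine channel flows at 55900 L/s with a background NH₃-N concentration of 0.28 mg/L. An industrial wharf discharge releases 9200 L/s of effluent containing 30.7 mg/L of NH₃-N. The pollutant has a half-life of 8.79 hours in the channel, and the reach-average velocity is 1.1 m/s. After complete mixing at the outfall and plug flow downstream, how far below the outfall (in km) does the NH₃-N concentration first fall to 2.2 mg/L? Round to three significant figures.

Mass balance: C = (55900·0.2800 + 9200·30.70) / 65100 = 298100/65100 = 4.579 mg/L.
Half-life 8.79 h → k = ln 2 / 8.79 = 0.07886 h⁻¹ = 1.893 d⁻¹.
Set 4.579·exp(−k·t) = 2.2 → t = ln(4.579/2.2)/k = 33460 s = 9.296 h.
Distance = v·t = 1.1·33460 = 36810 m = 36.81 km.

36.8 km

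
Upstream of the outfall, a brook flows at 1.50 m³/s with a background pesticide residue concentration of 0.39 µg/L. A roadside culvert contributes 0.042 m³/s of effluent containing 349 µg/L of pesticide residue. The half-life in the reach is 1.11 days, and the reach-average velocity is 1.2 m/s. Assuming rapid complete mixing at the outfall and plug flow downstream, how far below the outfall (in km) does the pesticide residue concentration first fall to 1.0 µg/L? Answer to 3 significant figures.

380 km

Conservation of mass: C = (1.500·0.3900 + 0.04200·349.0) / 1.542 = 15.24/1.542 = 9.885 µg/L.
Half-life 1.11 d → k = ln 2 / 1.11 = 0.6245 d⁻¹.
Set 9.885·exp(−k·t) = 1.0 → t = ln(9.885/1.0)/k = 317000 s = 88.05 h.
Distance = v·t = 1.2·317000 = 380400 m = 380.4 km.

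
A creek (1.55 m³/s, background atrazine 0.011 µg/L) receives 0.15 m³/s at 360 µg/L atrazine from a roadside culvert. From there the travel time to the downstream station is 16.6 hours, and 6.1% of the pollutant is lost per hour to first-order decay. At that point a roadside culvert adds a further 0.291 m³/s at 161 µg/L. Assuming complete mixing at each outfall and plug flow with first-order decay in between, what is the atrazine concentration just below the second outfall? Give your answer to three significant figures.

After mixing, C = (1.550·0.01100 + 0.1500·360.0) / 1.700 = 54.02/1.700 = 31.77 µg/L; combined flow 1.700 m³/s.
6.1%/h lost → k = −ln(1 − 0.061) = 0.06294 h⁻¹.
First-order decay: C = 31.77·exp(−k·t) = 31.77·0.3518 = 11.18 µg/L.
Second outfall: C = (1.700·11.18 + 0.2910·161.0)/1.991 = 33.07 µg/L.

33.1 µg/L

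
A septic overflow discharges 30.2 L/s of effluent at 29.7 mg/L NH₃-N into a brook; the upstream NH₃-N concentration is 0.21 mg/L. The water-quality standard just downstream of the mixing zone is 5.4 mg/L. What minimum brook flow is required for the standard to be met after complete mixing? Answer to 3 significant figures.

Set C_mix = 5.4: (Q·0.2100 + 30.20·29.70) / (Q + 30.20) = 5.4
→ Q = 30.20·(29.70 − 5.4)/(5.4 − 0.2100) = 141.4 L/s.

141 L/s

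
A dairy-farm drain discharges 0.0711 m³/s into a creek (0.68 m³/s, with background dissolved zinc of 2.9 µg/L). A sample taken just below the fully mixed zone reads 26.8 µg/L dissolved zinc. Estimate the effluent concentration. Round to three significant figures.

255 µg/L

Mass balance: 0.6800·2.900 + 0.07110·Cₑ = 0.7511·26.80
→ Cₑ = (0.7511·26.80 − 0.6800·2.900) / 0.07110 = 255.4 µg/L.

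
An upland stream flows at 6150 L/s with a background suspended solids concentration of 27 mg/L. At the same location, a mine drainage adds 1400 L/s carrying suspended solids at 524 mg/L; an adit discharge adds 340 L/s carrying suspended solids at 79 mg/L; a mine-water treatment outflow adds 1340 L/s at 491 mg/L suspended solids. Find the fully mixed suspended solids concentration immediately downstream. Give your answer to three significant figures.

172 mg/L

Mass balance: C = (6150·27.00 + 1400·524.0 + 340.0·79.00 + 1340·491.0) / 9230 = 1584000/9230 = 171.7 mg/L.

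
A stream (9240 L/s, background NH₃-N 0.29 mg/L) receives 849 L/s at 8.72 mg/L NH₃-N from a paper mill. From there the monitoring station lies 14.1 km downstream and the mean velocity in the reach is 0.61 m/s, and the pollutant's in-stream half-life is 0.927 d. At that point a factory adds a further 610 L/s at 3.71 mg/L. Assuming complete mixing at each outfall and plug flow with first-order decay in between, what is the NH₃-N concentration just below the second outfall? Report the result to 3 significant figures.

Conservation of mass: C = (9240·0.2900 + 849.0·8.720) / 10090 = 10080/10090 = 0.9994 mg/L; combined flow 10090 L/s.
Travel time t = 14.1·1000 / 0.61 = 23110 s = 6.421 h.
Half-life 0.927 d → k = ln 2 / 0.927 = 0.7477 d⁻¹.
After decay, C = 0.9994 × e^(−kt) = 0.9994 × 0.8187 = 0.8182 mg/L.
Second outfall: C = (10090·0.8182 + 610.0·3.710)/10700 = 0.9831 mg/L.

0.983 mg/L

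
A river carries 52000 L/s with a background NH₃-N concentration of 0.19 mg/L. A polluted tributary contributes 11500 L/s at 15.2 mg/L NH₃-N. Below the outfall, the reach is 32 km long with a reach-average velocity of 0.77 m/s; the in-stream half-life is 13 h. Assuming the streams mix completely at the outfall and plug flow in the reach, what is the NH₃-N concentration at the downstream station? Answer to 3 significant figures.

1.57 mg/L

Flow-weighted average: C = (52000·0.1900 + 11500·15.20) / 63500 = 184700/63500 = 2.908 mg/L.
Travel time t = 32·1000 / 0.77 = 41560 s = 11.54 h.
Half-life 13 h → k = ln 2 / 13 = 0.05332 h⁻¹ = 1.280 d⁻¹.
First-order decay: C = 2.908·exp(−k·t) = 2.908·0.5404 = 1.572 mg/L.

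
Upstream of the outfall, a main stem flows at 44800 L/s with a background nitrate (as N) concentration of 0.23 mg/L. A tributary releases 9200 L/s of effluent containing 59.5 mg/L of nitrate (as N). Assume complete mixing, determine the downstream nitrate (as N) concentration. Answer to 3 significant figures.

10.3 mg/L

After mixing, C = (44800·0.2300 + 9200·59.50) / 54000 = 557700/54000 = 10.33 mg/L.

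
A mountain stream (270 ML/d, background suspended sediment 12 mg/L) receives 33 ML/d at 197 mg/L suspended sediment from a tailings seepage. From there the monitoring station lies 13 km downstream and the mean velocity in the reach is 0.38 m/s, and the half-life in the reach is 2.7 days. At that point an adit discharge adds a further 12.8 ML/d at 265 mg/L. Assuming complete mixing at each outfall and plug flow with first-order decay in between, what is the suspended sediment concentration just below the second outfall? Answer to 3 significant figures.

38.6 mg/L

Mixed concentration C = ΣQC/ΣQ = (270.0·12.00 + 33.00·197.0) / 303.0 = 9741/303.0 = 32.15 mg/L; combined flow 303.0 ML/d.
Travel time t = 13·1000 / 0.38 = 34210 s = 9.503 h.
Half-life 2.7 d → k = ln 2 / 2.7 = 0.2567 d⁻¹.
After decay, C = 32.15 × e^(−kt) = 32.15 × 0.9033 = 29.04 mg/L.
Second outfall: C = (303.0·29.04 + 12.80·265.0)/315.8 = 38.61 mg/L.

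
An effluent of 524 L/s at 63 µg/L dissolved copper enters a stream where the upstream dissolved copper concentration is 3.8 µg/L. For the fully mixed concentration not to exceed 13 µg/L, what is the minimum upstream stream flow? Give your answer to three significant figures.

2850 L/s

Set C_mix = 13: (Q·3.800 + 524.0·63.00) / (Q + 524.0) = 13
→ Q = 524.0·(63.00 − 13)/(13 − 3.800) = 2848 L/s.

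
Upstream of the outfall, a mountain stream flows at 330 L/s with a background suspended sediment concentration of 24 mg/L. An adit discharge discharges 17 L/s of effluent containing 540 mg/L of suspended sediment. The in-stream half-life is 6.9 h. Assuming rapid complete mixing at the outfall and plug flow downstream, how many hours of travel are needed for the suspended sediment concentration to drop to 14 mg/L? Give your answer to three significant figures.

12.5 h

After mixing, C = (330.0·24.00 + 17.00·540.0) / 347.0 = 17100/347.0 = 49.28 mg/L.
Half-life 6.9 h → k = ln 2 / 6.9 = 0.1005 h⁻¹ = 2.411 d⁻¹.
49.28·exp(−k·t) = 14 → t = ln(49.28/14)/k = 45100 s = 12.53 h.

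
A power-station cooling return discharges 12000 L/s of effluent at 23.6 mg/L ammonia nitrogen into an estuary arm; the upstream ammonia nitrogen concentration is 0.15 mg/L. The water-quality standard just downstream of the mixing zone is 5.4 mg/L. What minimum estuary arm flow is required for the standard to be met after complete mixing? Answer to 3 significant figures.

Set C_mix = 5.4: (Q·0.1500 + 12000·23.60) / (Q + 12000) = 5.4
→ Q = 12000·(23.60 − 5.4)/(5.4 − 0.1500) = 41600 L/s.

41600 L/s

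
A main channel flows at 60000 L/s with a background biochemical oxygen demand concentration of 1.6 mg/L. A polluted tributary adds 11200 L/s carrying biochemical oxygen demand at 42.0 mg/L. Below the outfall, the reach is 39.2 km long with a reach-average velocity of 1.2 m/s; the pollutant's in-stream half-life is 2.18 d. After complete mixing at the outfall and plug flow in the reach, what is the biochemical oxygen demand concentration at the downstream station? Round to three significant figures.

Mass balance: C = (60000·1.600 + 11200·42.00) / 71200 = 566400/71200 = 7.955 mg/L.
Travel time t = 39.2·1000 / 1.2 = 32670 s = 9.074 h.
Half-life 2.18 d → k = ln 2 / 2.18 = 0.3180 d⁻¹.
Decay over the reach: 7.955·exp(−kt) = 7.955·0.8867 = 7.054 mg/L.

7.05 mg/L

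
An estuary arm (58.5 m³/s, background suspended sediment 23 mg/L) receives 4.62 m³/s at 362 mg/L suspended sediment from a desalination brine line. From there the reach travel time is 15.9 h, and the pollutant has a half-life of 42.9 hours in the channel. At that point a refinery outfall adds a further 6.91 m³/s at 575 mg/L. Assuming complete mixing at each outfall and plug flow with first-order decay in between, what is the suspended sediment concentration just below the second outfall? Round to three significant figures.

Mass balance: C = (58.50·23.00 + 4.620·362.0) / 63.12 = 3018/63.12 = 47.81 mg/L; combined flow 63.12 m³/s.
Half-life 42.9 h → k = ln 2 / 42.9 = 0.01616 h⁻¹ = 0.3878 d⁻¹.
First-order decay: C = 47.81·exp(−k·t) = 47.81·0.7734 = 36.98 mg/L.
At the second outfall, C = (63.12·36.98 + 6.910·575.0) / (63.12 + 6.910) = 90.07 mg/L.

90.1 mg/L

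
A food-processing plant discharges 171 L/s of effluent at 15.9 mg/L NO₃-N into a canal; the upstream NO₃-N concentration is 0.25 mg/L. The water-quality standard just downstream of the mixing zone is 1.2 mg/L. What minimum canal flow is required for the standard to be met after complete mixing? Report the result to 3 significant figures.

2650 L/s

Set C_mix = 1.2: (Q·0.2500 + 171.0·15.90) / (Q + 171.0) = 1.2
→ Q = 171.0·(15.90 − 1.2)/(1.2 − 0.2500) = 2646 L/s.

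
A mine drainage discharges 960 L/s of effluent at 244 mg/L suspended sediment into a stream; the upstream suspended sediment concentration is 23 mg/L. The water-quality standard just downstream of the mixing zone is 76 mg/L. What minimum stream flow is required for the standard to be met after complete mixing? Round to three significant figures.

3040 L/s

Set C_mix = 76: (Q·23.00 + 960.0·244.0) / (Q + 960.0) = 76
→ Q = 960.0·(244.0 − 76)/(76 − 23.00) = 3043 L/s.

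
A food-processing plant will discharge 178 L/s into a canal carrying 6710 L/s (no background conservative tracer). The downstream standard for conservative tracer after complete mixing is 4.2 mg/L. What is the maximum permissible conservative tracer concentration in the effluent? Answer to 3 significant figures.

163 mg/L

At the limit, (Qr·Cr + Qe·Cₑ)/(Qr + Qe) = 4.2:
Cₑ = (6888·4.2 − 6710·0) / 178.0 = 162.5 mg/L.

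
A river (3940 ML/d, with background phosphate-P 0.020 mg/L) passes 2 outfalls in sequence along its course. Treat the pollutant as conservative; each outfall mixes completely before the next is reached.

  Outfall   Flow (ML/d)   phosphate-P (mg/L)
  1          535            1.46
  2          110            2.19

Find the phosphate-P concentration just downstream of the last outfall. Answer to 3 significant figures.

0.240 mg/L

Below outfall 1: Q → 4475 ML/d, C = (3940·0.02000 + 535.0·1.460)/4475 = 0.1922 mg/L.
Below outfall 2: Q → 4585 ML/d, C = (4475·0.1922 + 110.0·2.190)/4585 = 0.2401 mg/L.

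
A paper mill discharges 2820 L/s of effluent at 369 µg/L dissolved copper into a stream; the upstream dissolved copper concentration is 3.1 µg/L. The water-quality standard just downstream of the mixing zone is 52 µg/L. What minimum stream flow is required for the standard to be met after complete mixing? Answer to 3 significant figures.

Set C_mix = 52: (Q·3.100 + 2820·369.0) / (Q + 2820) = 52
→ Q = 2820·(369.0 − 52)/(52 − 3.100) = 18280 L/s.

18300 L/s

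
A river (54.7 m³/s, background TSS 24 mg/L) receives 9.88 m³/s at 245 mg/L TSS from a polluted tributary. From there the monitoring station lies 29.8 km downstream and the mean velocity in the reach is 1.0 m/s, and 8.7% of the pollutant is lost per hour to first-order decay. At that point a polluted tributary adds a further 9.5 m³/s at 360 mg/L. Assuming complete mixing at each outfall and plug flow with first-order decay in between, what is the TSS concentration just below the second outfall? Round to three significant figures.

69.9 mg/L

After mixing, C = (54.70·24.00 + 9.880·245.0) / 64.58 = 3733/64.58 = 57.81 mg/L; combined flow 64.58 m³/s.
Travel time t = 29.8·1000 / 1.0 = 29800 s = 8.278 h.
8.7%/h lost → k = −ln(1 − 0.087) = 0.09102 h⁻¹.
Applying C = C₀e^(−kt): 57.81 × 0.4707 = 27.21 mg/L.
Second outfall: C = (64.58·27.21 + 9.500·360.0)/74.08 = 69.89 mg/L.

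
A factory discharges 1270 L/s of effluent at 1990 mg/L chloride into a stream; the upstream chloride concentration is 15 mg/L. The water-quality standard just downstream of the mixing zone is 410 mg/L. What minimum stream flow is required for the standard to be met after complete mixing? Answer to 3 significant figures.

5080 L/s

Set C_mix = 410: (Q·15.00 + 1270·1990) / (Q + 1270) = 410
→ Q = 1270·(1990 − 410)/(410 − 15.00) = 5080 L/s.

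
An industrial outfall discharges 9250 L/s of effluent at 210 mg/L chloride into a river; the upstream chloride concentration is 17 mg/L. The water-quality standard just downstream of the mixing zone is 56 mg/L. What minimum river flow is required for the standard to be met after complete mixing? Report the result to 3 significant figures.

36500 L/s

Set C_mix = 56: (Q·17.00 + 9250·210.0) / (Q + 9250) = 56
→ Q = 9250·(210.0 − 56)/(56 − 17.00) = 36530 L/s.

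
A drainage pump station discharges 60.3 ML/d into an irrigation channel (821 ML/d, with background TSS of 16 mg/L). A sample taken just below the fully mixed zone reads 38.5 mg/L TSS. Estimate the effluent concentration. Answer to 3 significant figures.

345 mg/L

Mass balance: 821.0·16.00 + 60.30·Cₑ = 881.3·38.50
→ Cₑ = (881.3·38.50 − 821.0·16.00) / 60.30 = 344.8 mg/L.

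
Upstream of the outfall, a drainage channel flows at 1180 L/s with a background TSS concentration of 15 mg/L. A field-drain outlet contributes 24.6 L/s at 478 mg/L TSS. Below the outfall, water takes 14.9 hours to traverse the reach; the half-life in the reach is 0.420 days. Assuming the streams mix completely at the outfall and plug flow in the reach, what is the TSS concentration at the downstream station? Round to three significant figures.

8.78 mg/L

Flow-weighted average: C = (1180·15.00 + 24.60·478.0) / 1205 = 29460/1205 = 24.46 mg/L.
Half-life 0.420 d → k = ln 2 / 0.420 = 1.650 d⁻¹.
After decay, C = 24.46 × e^(−kt) = 24.46 × 0.3589 = 8.778 mg/L.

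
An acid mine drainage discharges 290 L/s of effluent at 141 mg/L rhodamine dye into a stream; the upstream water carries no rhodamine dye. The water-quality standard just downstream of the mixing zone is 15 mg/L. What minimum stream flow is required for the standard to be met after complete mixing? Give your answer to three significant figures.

2440 L/s

Set C_mix = 15: (Q·0 + 290.0·141.0) / (Q + 290.0) = 15
→ Q = 290.0·(141.0 − 15)/(15 − 0) = 2436 L/s.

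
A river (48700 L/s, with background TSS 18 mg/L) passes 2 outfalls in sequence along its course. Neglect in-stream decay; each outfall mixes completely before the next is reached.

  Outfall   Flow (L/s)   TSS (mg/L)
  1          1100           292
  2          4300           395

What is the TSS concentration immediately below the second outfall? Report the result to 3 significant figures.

53.5 mg/L

Below outfall 1: Q → 49800 L/s, C = (48700·18.00 + 1100·292.0)/49800 = 24.05 mg/L.
Below outfall 2: Q → 54100 L/s, C = (49800·24.05 + 4300·395.0)/54100 = 53.54 mg/L.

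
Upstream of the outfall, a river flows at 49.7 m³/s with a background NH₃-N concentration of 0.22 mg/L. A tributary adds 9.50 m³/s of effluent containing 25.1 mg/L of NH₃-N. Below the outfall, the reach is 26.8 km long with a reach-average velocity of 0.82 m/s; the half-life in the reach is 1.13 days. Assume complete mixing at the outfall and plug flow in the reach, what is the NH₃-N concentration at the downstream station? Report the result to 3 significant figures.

Conservation of mass: C = (49.70·0.2200 + 9.500·25.10) / 59.20 = 249.4/59.20 = 4.213 mg/L.
Travel time t = 26.8·1000 / 0.82 = 32680 s = 9.079 h.
Half-life 1.13 d → k = ln 2 / 1.13 = 0.6134 d⁻¹.
Decay over the reach: 4.213·exp(−kt) = 4.213·0.7929 = 3.340 mg/L.

3.34 mg/L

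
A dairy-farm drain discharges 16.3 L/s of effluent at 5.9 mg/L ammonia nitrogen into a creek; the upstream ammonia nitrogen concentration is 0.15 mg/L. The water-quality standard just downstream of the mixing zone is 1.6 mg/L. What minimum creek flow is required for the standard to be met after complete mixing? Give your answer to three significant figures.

Set C_mix = 1.6: (Q·0.1500 + 16.30·5.900) / (Q + 16.30) = 1.6
→ Q = 16.30·(5.900 − 1.6)/(1.6 − 0.1500) = 48.34 L/s.

48.3 L/s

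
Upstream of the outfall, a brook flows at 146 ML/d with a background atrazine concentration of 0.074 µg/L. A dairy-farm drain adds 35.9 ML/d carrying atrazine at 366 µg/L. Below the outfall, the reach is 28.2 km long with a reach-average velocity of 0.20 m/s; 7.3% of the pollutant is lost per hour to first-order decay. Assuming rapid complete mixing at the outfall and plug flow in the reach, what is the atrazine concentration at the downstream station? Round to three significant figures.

3.71 µg/L

Mass balance: C = (146.0·0.07400 + 35.90·366.0) / 181.9 = 13150/181.9 = 72.29 µg/L.
Travel time t = 28.2·1000 / 0.20 = 141000 s = 39.17 h.
7.3%/h lost → k = −ln(1 − 0.073) = 0.07580 h⁻¹.
First-order decay: C = 72.29·exp(−k·t) = 72.29·0.05136 = 3.713 µg/L.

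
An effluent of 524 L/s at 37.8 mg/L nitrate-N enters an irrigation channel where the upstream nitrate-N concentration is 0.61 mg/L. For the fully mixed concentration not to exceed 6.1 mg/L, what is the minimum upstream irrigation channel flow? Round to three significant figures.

Set C_mix = 6.1: (Q·0.6100 + 524.0·37.80) / (Q + 524.0) = 6.1
→ Q = 524.0·(37.80 − 6.1)/(6.1 − 0.6100) = 3026 L/s.

3030 L/s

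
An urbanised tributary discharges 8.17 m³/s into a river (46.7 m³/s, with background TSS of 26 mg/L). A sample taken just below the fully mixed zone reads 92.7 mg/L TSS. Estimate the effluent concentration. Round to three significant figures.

474 mg/L

Mass balance: 46.70·26.00 + 8.170·Cₑ = 54.87·92.70
→ Cₑ = (54.87·92.70 − 46.70·26.00) / 8.170 = 474.0 mg/L.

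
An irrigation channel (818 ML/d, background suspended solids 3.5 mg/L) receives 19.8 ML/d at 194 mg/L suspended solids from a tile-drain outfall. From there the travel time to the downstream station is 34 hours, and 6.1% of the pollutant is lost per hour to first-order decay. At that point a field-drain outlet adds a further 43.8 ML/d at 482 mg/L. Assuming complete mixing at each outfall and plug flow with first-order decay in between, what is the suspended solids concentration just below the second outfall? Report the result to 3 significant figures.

24.8 mg/L

Flow-weighted average: C = (818.0·3.500 + 19.80·194.0) / 837.8 = 6704/837.8 = 8.002 mg/L; combined flow 837.8 ML/d.
6.1%/h lost → k = −ln(1 − 0.061) = 0.06294 h⁻¹.
After decay, C = 8.002 × e^(−kt) = 8.002 × 0.1177 = 0.9415 mg/L.
At the second outfall, C = (837.8·0.9415 + 43.80·482.0) / (837.8 + 43.80) = 24.84 mg/L.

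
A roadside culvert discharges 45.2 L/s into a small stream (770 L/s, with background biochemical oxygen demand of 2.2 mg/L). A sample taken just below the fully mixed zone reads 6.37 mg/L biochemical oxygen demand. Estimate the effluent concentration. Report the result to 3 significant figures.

Mass balance: 770.0·2.200 + 45.20·Cₑ = 815.2·6.370
→ Cₑ = (815.2·6.370 − 770.0·2.200) / 45.20 = 77.41 mg/L.

77.4 mg/L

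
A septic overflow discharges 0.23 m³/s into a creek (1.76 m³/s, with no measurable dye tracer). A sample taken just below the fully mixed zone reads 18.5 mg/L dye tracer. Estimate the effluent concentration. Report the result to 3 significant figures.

Mass balance: 1.760·0 + 0.2300·Cₑ = 1.990·18.50
→ Cₑ = (1.990·18.50 − 1.760·0) / 0.2300 = 160.1 mg/L.

160 mg/L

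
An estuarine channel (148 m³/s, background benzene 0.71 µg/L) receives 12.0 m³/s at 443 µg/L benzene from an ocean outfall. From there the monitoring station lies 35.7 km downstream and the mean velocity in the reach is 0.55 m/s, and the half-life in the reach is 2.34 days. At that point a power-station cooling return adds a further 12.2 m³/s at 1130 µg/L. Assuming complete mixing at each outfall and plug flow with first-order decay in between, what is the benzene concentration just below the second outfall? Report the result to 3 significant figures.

Flow-weighted average: C = (148.0·0.7100 + 12.00·443.0) / 160.0 = 5421/160.0 = 33.88 µg/L; combined flow 160.0 m³/s.
Travel time t = 35.7·1000 / 0.55 = 64910 s = 18.03 h.
Half-life 2.34 d → k = ln 2 / 2.34 = 0.2962 d⁻¹.
Decay over the reach: 33.88·exp(−kt) = 33.88·0.8005 = 27.12 µg/L.
Second outfall: C = (160.0·27.12 + 12.20·1130)/172.2 = 105.3 µg/L.

105 µg/L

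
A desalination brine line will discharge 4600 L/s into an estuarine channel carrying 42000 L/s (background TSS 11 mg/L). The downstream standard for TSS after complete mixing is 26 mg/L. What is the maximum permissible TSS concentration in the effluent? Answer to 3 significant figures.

163 mg/L

At the limit, (Qr·Cr + Qe·Cₑ)/(Qr + Qe) = 26:
Cₑ = (46600·26 − 42000·11.00) / 4600 = 163.0 mg/L.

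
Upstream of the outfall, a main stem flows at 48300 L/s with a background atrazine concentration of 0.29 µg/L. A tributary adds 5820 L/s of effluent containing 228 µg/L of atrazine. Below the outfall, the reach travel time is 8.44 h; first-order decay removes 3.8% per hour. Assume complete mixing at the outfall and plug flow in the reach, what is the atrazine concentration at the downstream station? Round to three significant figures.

17.9 µg/L

Flow-weighted average: C = (48300·0.2900 + 5820·228.0) / 54120 = 1341000/54120 = 24.78 µg/L.
3.8%/h lost → k = −ln(1 − 0.038) = 0.03874 h⁻¹.
After decay, C = 24.78 × e^(−kt) = 24.78 × 0.7211 = 17.87 µg/L.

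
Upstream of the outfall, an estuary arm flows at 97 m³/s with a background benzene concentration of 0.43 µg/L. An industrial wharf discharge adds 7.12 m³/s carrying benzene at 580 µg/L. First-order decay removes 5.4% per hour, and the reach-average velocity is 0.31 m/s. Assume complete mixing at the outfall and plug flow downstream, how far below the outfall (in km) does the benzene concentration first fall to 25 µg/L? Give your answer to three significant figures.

Flow-weighted average: C = (97.00·0.4300 + 7.120·580.0) / 104.1 = 4171/104.1 = 40.06 µg/L.
5.4%/h lost → k = −ln(1 − 0.054) = 0.05551 h⁻¹.
Set 40.06·exp(−k·t) = 25 → t = ln(40.06/25)/k = 30580 s = 8.495 h.
Distance = v·t = 0.31·30580 = 9480 m = 9.480 km.

9.48 km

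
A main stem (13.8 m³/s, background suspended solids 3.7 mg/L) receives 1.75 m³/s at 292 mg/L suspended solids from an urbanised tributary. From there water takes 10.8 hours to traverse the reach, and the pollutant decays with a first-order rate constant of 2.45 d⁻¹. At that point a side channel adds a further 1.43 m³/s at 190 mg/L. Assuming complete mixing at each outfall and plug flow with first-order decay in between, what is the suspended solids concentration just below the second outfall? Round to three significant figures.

27.0 mg/L

After mixing, C = (13.80·3.700 + 1.750·292.0) / 15.55 = 562.1/15.55 = 36.15 mg/L; combined flow 15.55 m³/s.
Decay over the reach: 36.15·exp(−kt) = 36.15·0.3320 = 12.00 mg/L.
Second outfall: C = (15.55·12.00 + 1.430·190.0)/16.98 = 26.99 mg/L.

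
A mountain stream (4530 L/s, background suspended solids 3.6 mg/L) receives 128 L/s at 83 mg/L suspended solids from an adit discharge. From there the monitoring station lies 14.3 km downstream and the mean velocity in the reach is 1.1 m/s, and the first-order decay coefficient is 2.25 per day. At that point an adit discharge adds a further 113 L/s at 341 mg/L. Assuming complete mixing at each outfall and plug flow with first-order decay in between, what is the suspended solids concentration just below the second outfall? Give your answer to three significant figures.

Mass balance: C = (4530·3.600 + 128.0·83.00) / 4658 = 26930/4658 = 5.782 mg/L; combined flow 4658 L/s.
Travel time t = 14.3·1000 / 1.1 = 13000 s = 3.611 h.
Decay over the reach: 5.782·exp(−kt) = 5.782·0.7128 = 4.121 mg/L.
Second outfall: C = (4658·4.121 + 113.0·341.0)/4771 = 12.10 mg/L.

12.1 mg/L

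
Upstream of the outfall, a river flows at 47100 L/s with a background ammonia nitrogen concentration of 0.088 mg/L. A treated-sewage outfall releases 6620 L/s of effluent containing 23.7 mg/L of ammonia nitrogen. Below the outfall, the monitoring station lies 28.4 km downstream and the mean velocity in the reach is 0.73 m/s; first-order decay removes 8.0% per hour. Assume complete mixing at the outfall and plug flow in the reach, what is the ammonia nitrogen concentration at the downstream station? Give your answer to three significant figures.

1.22 mg/L

Mixed concentration C = ΣQC/ΣQ = (47100·0.08800 + 6620·23.70) / 53720 = 161000/53720 = 2.998 mg/L.
Travel time t = 28.4·1000 / 0.73 = 38900 s = 10.81 h.
8.0%/h lost → k = −ln(1 − 0.08) = 0.08338 h⁻¹.
First-order decay: C = 2.998·exp(−k·t) = 2.998·0.4061 = 1.217 mg/L.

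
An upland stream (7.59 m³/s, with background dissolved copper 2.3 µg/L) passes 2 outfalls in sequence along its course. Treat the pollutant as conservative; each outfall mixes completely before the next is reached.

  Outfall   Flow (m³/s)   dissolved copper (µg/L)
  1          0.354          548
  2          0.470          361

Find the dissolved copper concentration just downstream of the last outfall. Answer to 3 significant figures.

Below outfall 1: Q → 7.944 m³/s, C = (7.590·2.300 + 0.3540·548.0)/7.944 = 26.62 µg/L.
Below outfall 2: Q → 8.414 m³/s, C = (7.944·26.62 + 0.4700·361.0)/8.414 = 45.30 µg/L.

45.3 µg/L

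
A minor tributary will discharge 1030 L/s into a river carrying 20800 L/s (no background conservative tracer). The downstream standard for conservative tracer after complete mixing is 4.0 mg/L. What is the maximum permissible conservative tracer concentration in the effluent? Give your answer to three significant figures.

At the limit, (Qr·Cr + Qe·Cₑ)/(Qr + Qe) = 4.0:
Cₑ = (21830·4.0 − 20800·0) / 1030 = 84.78 mg/L.

84.8 mg/L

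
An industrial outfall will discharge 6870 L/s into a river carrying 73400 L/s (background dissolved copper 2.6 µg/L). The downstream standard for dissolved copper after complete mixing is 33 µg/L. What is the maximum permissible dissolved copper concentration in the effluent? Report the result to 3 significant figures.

358 µg/L

At the limit, (Qr·Cr + Qe·Cₑ)/(Qr + Qe) = 33:
Cₑ = (80270·33 − 73400·2.600) / 6870 = 357.8 µg/L.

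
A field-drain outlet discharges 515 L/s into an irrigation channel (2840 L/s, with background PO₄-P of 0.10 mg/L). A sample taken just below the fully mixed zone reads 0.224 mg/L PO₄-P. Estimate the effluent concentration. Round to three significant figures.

Mass balance: 2840·0.1000 + 515.0·Cₑ = 3355·0.2240
→ Cₑ = (3355·0.2240 − 2840·0.1000) / 515.0 = 0.9078 mg/L.

0.908 mg/L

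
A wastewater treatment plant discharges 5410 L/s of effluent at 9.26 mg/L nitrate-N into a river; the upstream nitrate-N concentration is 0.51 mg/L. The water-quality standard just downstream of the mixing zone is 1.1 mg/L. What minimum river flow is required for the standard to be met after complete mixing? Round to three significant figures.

Set C_mix = 1.1: (Q·0.5100 + 5410·9.260) / (Q + 5410) = 1.1
→ Q = 5410·(9.260 − 1.1)/(1.1 − 0.5100) = 74820 L/s.

74800 L/s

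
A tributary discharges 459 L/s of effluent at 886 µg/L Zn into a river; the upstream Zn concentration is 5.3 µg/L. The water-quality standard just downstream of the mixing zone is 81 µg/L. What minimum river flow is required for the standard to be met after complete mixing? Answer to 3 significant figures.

4880 L/s

Set C_mix = 81: (Q·5.300 + 459.0·886.0) / (Q + 459.0) = 81
→ Q = 459.0·(886.0 − 81)/(81 − 5.300) = 4881 L/s.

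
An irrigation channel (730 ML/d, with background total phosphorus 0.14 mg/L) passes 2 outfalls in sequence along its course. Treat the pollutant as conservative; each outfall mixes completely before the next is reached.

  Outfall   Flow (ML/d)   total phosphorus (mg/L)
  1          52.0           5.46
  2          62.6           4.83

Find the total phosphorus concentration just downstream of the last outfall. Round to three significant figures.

Outfall 1: combined Q = 782.0 ML/d; C = (730.0·0.1400 + 52.00·5.460)/782.0 = 0.4938 mg/L.
Outfall 2: combined Q = 844.6 ML/d; C = (782.0·0.4938 + 62.60·4.830)/844.6 = 0.8152 mg/L.

0.815 mg/L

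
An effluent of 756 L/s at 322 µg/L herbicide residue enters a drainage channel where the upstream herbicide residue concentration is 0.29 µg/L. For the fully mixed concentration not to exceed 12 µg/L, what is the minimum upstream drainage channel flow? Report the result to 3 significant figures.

Set C_mix = 12: (Q·0.2900 + 756.0·322.0) / (Q + 756.0) = 12
→ Q = 756.0·(322.0 − 12)/(12 − 0.2900) = 20010 L/s.

20000 L/s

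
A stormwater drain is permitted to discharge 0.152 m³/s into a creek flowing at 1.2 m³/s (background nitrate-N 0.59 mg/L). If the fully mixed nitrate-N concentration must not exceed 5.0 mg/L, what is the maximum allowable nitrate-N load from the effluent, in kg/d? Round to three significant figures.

Mass balance at the limit: 1.200·0.5900 + 0.1520·Cₑ = 1.352·5.0 → Cₑ = 39.82 mg/L.
Load = 0.1520 m³/s × 39.82 g/m³ × 86 400 s/d = 522.9 kg/d.

523 kg/d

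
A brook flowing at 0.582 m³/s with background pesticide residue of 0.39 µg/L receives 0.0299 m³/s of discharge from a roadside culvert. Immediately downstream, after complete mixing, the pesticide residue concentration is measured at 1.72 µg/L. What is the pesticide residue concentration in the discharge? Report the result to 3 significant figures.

27.6 µg/L

Mass balance: 0.5820·0.3900 + 0.02990·Cₑ = 0.6119·1.720
→ Cₑ = (0.6119·1.720 − 0.5820·0.3900) / 0.02990 = 27.61 µg/L.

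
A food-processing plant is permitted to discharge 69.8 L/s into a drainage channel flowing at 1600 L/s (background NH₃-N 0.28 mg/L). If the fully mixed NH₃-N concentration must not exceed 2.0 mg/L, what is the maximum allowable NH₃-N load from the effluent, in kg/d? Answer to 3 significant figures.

Mass balance at the limit: 1600·0.2800 + 69.80·Cₑ = 1670·2.0 → Cₑ = 41.43 mg/L.
69.80 L/s = 0.06980 m³/s. Load = 0.06980 m³/s × 41.43 g/m³ × 86 400 s/d = 249.8 kg/d.

250 kg/d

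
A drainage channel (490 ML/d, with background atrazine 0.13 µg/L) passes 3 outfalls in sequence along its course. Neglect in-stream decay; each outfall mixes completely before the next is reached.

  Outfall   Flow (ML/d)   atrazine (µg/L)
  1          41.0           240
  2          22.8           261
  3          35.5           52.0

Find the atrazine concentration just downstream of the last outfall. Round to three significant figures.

30.0 µg/L

Outfall 1: combined Q = 531.0 ML/d; C = (490.0·0.1300 + 41.00·240.0)/531.0 = 18.65 µg/L.
Outfall 2: combined Q = 553.8 ML/d; C = (531.0·18.65 + 22.80·261.0)/553.8 = 28.63 µg/L.
Outfall 3: combined Q = 589.3 ML/d; C = (553.8·28.63 + 35.50·52.00)/589.3 = 30.04 µg/L.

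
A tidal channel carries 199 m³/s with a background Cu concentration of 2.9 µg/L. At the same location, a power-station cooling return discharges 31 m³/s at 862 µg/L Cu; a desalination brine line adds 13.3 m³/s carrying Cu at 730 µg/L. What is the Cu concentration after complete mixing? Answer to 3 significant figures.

Mass balance: C = (199.0·2.900 + 31.00·862.0 + 13.30·730.0) / 243.3 = 37010/243.3 = 152.1 µg/L.

152 µg/L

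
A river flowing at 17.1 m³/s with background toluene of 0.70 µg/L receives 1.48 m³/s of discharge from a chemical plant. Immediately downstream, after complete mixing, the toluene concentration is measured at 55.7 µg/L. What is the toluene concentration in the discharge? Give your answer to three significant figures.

691 µg/L

Mass balance: 17.10·0.7000 + 1.480·Cₑ = 18.58·55.70
→ Cₑ = (18.58·55.70 − 17.10·0.7000) / 1.480 = 691.2 µg/L.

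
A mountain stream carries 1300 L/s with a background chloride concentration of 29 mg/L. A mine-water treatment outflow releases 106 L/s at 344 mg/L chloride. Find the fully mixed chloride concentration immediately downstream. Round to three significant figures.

52.7 mg/L

Conservation of mass: C = (1300·29.00 + 106.0·344.0) / 1406 = 74160/1406 = 52.75 mg/L.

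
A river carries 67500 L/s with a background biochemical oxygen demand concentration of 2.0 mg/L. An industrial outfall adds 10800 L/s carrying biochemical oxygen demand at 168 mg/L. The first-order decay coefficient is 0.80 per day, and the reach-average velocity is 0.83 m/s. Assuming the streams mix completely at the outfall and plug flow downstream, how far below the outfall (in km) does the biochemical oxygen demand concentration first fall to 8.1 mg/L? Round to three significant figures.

101 km

Flow-weighted average: C = (67500·2.000 + 10800·168.0) / 78300 = 1949000/78300 = 24.90 mg/L.
Set 24.90·exp(−k·t) = 8.1 → t = ln(24.90/8.1)/k = 121300 s = 33.69 h.
Distance = v·t = 0.83·121300 = 100700 m = 100.7 km.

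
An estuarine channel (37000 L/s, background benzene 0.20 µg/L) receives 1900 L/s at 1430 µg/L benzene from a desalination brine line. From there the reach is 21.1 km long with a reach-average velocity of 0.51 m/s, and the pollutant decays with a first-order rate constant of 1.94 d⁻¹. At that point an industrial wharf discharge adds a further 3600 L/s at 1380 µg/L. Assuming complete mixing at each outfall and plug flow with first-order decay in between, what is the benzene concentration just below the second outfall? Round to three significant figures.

Mass balance: C = (37000·0.2000 + 1900·1430) / 38900 = 2724000/38900 = 70.04 µg/L; combined flow 38900 L/s.
Travel time t = 21.1·1000 / 0.51 = 41370 s = 11.49 h.
Decay over the reach: 70.04·exp(−kt) = 70.04·0.3950 = 27.66 µg/L.
At the second outfall, C = (38900·27.66 + 3600·1380) / (38900 + 3600) = 142.2 µg/L.

142 µg/L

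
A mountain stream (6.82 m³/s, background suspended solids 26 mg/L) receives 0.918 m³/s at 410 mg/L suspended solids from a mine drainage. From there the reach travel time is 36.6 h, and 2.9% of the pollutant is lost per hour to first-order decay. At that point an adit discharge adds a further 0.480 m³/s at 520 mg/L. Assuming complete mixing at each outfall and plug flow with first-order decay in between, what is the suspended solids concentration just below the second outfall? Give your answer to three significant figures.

53.3 mg/L

Flow-weighted average: C = (6.820·26.00 + 0.9180·410.0) / 7.738 = 553.7/7.738 = 71.56 mg/L; combined flow 7.738 m³/s.
2.9%/h lost → k = −ln(1 − 0.029) = 0.02943 h⁻¹.
Decay over the reach: 71.56·exp(−kt) = 71.56·0.3406 = 24.37 mg/L.
At the second outfall, C = (7.738·24.37 + 0.4800·520.0) / (7.738 + 0.4800) = 53.32 mg/L.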